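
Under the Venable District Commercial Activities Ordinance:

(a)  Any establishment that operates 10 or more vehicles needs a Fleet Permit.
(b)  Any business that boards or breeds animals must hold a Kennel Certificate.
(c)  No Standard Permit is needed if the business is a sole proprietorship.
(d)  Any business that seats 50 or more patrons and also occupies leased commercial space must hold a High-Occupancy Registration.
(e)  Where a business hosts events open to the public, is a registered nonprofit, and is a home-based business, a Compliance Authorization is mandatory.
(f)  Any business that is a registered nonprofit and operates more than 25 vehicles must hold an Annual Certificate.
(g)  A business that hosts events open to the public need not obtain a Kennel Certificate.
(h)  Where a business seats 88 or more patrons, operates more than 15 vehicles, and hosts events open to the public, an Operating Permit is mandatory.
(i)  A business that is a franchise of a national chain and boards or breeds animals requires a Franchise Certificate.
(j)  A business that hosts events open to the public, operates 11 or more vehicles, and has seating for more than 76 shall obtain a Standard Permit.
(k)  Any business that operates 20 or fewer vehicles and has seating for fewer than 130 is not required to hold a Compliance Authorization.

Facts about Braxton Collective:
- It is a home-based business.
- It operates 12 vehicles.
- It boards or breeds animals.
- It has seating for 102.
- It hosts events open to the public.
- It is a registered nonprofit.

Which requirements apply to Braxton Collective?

(a) vehicles 12 ≥ 10 → Fleet Permit required.
(b) boards or breeds animals → Kennel Certificate required.
(c) is a registered nonprofit (not: is a sole proprietorship) → Standard Permit exemption does not apply.
(d) seating 102 ≥ 50; is a home-based business (not: occupies leased commercial space) → High-Occupancy Registration not required.
(e) hosts events open to the public; is a registered nonprofit; is a home-based business → Compliance Authorization required.
(f) is a registered nonprofit; vehicles 12 ≤ 25 → Annual Certificate not required.
(g) hosts events open to the public → exempt from Kennel Certificate.
(h) seating 102 ≥ 88; vehicles 12 ≤ 15; hosts events open to the public → Operating Permit not required.
(i) is a registered nonprofit (not: is a franchise of a national chain); boards or breeds animals → Franchise Certificate not required.
(j) hosts events open to the public; vehicles 12 ≥ 11; seating 102 > 76 → Standard Permit required.
(k) vehicles 12 ≤ 20; seating 102 < 130 → exempt from Compliance Authorization.

Fleet Permit, Standard Permit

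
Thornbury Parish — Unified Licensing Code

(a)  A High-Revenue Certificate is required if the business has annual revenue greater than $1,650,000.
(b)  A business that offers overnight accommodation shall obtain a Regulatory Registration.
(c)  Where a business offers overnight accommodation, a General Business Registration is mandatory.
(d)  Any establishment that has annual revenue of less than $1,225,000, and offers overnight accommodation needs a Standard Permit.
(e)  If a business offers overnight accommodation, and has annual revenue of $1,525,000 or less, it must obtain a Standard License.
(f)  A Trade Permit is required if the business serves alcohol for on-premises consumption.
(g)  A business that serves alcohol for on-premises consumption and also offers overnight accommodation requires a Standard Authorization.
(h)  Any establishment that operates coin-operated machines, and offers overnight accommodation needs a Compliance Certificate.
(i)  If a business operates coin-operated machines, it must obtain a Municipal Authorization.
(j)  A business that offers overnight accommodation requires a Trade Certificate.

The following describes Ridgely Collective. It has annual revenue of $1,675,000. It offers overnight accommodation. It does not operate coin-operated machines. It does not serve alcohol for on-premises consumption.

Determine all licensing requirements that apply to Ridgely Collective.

General Business Registration, High-Revenue Certificate, Regulatory Registration, Trade Certificate

(a) revenue $1,675,000 > $1,650,000 → High-Revenue Certificate required.
(b) offers overnight accommodation → Regulatory Registration required.
(c) offers overnight accommodation → General Business Registration required.
(d) revenue $1,675,000 ≥ $1,225,000; offers overnight accommodation → Standard Permit not required.
(e) offers overnight accommodation; revenue $1,675,000 > $1,525,000 → Standard License not required.
(f) does not serve alcohol for on-premises consumption → Trade Permit not required.
(g) does not serve alcohol for on-premises consumption; offers overnight accommodation → Standard Authorization not required.
(h) does not operate coin-operated machines; offers overnight accommodation → Compliance Certificate not required.
(i) does not operate coin-operated machines → Municipal Authorization not required.
(j) offers overnight accommodation → Trade Certificate required.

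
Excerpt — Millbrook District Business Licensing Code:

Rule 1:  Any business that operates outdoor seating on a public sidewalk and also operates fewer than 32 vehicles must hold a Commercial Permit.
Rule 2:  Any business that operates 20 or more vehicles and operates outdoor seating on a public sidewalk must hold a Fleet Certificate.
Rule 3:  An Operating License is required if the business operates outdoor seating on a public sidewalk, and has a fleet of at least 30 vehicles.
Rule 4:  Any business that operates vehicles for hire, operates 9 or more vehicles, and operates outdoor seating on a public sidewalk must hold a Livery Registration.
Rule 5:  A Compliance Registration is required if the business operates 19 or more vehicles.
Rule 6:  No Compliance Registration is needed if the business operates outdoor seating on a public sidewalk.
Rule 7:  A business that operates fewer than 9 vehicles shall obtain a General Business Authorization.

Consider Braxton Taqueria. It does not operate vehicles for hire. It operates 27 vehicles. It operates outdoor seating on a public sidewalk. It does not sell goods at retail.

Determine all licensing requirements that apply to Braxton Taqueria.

Rule 1: operates outdoor seating on a public sidewalk; vehicles 27 < 32 → Commercial Permit required.
Rule 2: vehicles 27 ≥ 20; operates outdoor seating on a public sidewalk → Fleet Certificate required.
Rule 3: operates outdoor seating on a public sidewalk; vehicles 27 < 30 → Operating License not required.
Rule 4: does not operate vehicles for hire; vehicles 27 ≥ 9; operates outdoor seating on a public sidewalk → Livery Registration not required.
Rule 5: vehicles 27 ≥ 19 → Compliance Registration required.
Rule 6: operates outdoor seating on a public sidewalk → exempt from Compliance Registration.
Rule 7: vehicles 27 ≥ 9 → General Business Authorization not required.

Commercial Permit, Fleet Certificate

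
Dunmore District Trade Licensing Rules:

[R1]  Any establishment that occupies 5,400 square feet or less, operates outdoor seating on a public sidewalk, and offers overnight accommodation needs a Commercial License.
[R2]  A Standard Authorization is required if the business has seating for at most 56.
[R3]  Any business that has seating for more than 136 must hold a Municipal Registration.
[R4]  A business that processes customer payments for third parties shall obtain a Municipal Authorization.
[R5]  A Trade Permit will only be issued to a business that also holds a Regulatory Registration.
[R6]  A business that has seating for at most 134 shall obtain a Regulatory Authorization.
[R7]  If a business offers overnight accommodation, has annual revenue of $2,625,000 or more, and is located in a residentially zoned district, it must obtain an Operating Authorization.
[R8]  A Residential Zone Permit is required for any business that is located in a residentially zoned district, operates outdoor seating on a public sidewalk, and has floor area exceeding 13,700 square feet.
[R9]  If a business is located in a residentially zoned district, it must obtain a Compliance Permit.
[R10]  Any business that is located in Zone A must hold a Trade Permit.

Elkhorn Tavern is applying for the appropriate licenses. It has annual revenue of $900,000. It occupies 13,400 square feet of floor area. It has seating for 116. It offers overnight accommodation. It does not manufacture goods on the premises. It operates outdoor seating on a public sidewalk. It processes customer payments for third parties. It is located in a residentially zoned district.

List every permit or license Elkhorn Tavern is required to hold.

[R1] floor area 13,400 square feet > 5,400 square feet; operates outdoor seating on a public sidewalk; offers overnight accommodation → Commercial License not required.
[R2] seating 116 > 56 → Standard Authorization not required.
[R3] seating 116 ≤ 136 → Municipal Registration not required.
[R4] processes customer payments for third parties → Municipal Authorization required.
[R5] Trade Permit is not required → no effect.
[R6] seating 116 ≤ 134 → Regulatory Authorization required.
[R7] offers overnight accommodation; revenue $900,000 < $2,625,000; is located in a residentially zoned district → Operating Authorization not required.
[R8] is located in a residentially zoned district; operates outdoor seating on a public sidewalk; floor area 13,400 square feet ≤ 13,700 square feet → Residential Zone Permit not required.
[R9] is located in a residentially zoned district → Compliance Permit required.
[R10] is located in a residentially zoned district (not: is located in Zone A) → Trade Permit not required.

Compliance Permit, Municipal Authorization, Regulatory Authorization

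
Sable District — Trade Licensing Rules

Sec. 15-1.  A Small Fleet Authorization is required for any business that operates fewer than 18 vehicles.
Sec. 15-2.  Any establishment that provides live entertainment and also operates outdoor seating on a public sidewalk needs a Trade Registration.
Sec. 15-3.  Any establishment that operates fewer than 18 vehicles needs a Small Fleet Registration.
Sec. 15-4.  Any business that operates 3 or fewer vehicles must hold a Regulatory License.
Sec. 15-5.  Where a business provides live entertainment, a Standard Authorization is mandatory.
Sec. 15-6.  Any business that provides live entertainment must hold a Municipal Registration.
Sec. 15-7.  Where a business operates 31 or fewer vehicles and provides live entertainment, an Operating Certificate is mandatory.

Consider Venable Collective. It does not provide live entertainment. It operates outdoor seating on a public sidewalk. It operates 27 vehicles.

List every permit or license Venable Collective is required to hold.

None

Sec. 15-1. vehicles 27 ≥ 18 → Small Fleet Authorization not required.
Sec. 15-2. does not provide live entertainment; operates outdoor seating on a public sidewalk → Trade Registration not required.
Sec. 15-3. vehicles 27 ≥ 18 → Small Fleet Registration not required.
Sec. 15-4. vehicles 27 > 3 → Regulatory License not required.
Sec. 15-5. does not provide live entertainment → Standard Authorization not required.
Sec. 15-6. does not provide live entertainment → Municipal Registration not required.
Sec. 15-7. vehicles 27 ≤ 31; does not provide live entertainment → Operating Certificate not required.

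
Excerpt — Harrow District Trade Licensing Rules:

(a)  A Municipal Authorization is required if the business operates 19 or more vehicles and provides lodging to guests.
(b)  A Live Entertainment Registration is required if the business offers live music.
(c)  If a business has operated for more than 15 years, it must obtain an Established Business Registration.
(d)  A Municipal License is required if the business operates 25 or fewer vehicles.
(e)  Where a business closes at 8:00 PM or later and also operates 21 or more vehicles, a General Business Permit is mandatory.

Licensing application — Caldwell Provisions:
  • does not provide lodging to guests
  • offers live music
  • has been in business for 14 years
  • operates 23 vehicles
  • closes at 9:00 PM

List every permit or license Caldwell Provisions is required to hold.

General Business Permit, Live Entertainment Registration, Municipal License

(a) vehicles 23 ≥ 19; does not provide lodging to guests → Municipal Authorization not required.
(b) offers live music → Live Entertainment Registration required.
(c) years in business 14 ≤ 15 → Established Business Registration not required.
(d) vehicles 23 ≤ 25 → Municipal License required.
(e) closes 9:00 PM, after 8:00 PM; vehicles 23 ≥ 21 → General Business Permit required.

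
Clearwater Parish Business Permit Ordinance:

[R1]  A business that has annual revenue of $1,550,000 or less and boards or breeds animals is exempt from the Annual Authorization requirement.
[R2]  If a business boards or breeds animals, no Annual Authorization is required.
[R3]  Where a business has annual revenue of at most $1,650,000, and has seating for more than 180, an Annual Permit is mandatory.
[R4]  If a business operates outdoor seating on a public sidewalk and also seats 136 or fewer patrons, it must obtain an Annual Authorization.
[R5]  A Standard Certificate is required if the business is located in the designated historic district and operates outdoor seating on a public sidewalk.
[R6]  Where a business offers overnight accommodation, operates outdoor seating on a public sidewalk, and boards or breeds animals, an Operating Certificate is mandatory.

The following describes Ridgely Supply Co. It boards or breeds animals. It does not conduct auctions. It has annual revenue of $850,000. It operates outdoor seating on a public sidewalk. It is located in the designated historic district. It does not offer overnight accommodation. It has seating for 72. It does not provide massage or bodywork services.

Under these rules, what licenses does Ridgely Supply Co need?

[R1] revenue $850,000 ≤ $1,550,000; boards or breeds animals → exempt from Annual Authorization.
[R2] boards or breeds animals → exempt from Annual Authorization.
[R3] revenue $850,000 ≤ $1,650,000; seating 72 ≤ 180 → Annual Permit not required.
[R4] operates outdoor seating on a public sidewalk; seating 72 ≤ 136 → Annual Authorization required.
[R5] is located in the designated historic district; operates outdoor seating on a public sidewalk → Standard Certificate required.
[R6] does not offer overnight accommodation; operates outdoor seating on a public sidewalk; boards or breeds animals → Operating Certificate not required.

Standard Certificate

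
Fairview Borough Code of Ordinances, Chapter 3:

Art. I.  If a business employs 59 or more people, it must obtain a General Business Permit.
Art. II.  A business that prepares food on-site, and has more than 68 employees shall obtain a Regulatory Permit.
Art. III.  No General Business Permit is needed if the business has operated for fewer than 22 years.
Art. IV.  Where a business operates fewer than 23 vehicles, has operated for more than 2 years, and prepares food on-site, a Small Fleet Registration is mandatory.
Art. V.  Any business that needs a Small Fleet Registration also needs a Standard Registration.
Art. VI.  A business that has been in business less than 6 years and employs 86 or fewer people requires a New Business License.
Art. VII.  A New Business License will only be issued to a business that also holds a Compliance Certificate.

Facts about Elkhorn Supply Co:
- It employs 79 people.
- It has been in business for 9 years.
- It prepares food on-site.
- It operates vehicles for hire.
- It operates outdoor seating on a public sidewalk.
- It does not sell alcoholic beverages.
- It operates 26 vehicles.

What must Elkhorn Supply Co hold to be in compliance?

Art. I. employees 79 ≥ 59 → General Business Permit required.
Art. II. prepares food on-site; employees 79 > 68 → Regulatory Permit required.
Art. III. years in business 9 < 22 → exempt from General Business Permit.
Art. IV. vehicles 26 ≥ 23; years in business 9 > 2; prepares food on-site → Small Fleet Registration not required.
Art. V. Small Fleet Registration is not required → no effect.
Art. VI. years in business 9 ≥ 6; employees 79 ≤ 86 → New Business License not required.
Art. VII. New Business License is not required → no effect.

Regulatory Permit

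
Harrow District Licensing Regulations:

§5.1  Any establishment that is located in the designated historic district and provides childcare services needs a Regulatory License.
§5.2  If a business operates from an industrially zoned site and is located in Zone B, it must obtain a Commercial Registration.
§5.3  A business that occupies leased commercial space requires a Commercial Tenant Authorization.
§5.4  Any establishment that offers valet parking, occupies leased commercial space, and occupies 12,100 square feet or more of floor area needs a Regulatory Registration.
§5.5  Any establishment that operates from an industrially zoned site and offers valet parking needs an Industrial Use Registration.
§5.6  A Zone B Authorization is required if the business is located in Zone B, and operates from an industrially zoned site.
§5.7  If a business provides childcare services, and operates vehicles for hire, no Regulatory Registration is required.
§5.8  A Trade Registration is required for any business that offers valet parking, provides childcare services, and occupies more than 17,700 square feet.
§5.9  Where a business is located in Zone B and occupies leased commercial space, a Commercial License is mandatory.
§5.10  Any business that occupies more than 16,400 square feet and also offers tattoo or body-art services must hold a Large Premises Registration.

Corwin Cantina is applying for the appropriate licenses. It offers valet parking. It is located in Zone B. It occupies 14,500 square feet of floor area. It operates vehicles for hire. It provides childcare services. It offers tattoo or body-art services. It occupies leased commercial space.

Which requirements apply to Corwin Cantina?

§5.1 is located in Zone B (not: is located in the designated historic district); provides childcare services → Regulatory License not required.
§5.2 occupies leased commercial space (not: operates from an industrially zoned site); is located in Zone B → Commercial Registration not required.
§5.3 occupies leased commercial space → Commercial Tenant Authorization required.
§5.4 offers valet parking; occupies leased commercial space; floor area 14,500 square feet ≥ 12,100 square feet → Regulatory Registration required.
§5.5 occupies leased commercial space (not: operates from an industrially zoned site); offers valet parking → Industrial Use Registration not required.
§5.6 is located in Zone B; occupies leased commercial space (not: operates from an industrially zoned site) → Zone B Authorization not required.
§5.7 provides childcare services; operates vehicles for hire → exempt from Regulatory Registration.
§5.8 offers valet parking; provides childcare services; floor area 14,500 square feet ≤ 17,700 square feet → Trade Registration not required.
§5.9 is located in Zone B; occupies leased commercial space → Commercial License required.
§5.10 floor area 14,500 square feet ≤ 16,400 square feet; offers tattoo or body-art services → Large Premises Registration not required.

Commercial License, Commercial Tenant Authorization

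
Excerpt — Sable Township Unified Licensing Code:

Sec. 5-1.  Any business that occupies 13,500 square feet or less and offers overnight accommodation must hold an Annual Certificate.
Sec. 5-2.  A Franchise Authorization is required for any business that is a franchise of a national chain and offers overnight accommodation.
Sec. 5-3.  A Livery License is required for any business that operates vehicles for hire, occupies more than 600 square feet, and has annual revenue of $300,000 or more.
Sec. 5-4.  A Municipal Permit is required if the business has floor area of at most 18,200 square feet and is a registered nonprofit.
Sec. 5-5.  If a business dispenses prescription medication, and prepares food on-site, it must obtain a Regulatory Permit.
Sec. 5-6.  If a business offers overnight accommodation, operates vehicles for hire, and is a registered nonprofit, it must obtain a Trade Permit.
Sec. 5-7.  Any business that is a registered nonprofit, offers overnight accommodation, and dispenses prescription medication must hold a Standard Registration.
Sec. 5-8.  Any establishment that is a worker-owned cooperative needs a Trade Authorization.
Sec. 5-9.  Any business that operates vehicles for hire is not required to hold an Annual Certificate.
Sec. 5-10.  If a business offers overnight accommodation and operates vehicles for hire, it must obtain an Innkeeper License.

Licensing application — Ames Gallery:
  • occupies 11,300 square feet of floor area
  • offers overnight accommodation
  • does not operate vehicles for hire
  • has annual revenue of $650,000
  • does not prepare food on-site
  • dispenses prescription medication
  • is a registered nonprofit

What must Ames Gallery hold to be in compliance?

Sec. 5-1. floor area 11,300 square feet ≤ 13,500 square feet; offers overnight accommodation → Annual Certificate required.
Sec. 5-2. is a registered nonprofit (not: is a franchise of a national chain); offers overnight accommodation → Franchise Authorization not required.
Sec. 5-3. does not operate vehicles for hire; floor area 11,300 square feet > 600 square feet; revenue $650,000 ≥ $300,000 → Livery License not required.
Sec. 5-4. floor area 11,300 square feet ≤ 18,200 square feet; is a registered nonprofit → Municipal Permit required.
Sec. 5-5. dispenses prescription medication; does not prepare food on-site → Regulatory Permit not required.
Sec. 5-6. offers overnight accommodation; does not operate vehicles for hire; is a registered nonprofit → Trade Permit not required.
Sec. 5-7. is a registered nonprofit; offers overnight accommodation; dispenses prescription medication → Standard Registration required.
Sec. 5-8. is a registered nonprofit (not: is a worker-owned cooperative) → Trade Authorization not required.
Sec. 5-9. does not operate vehicles for hire → Annual Certificate exemption does not apply.
Sec. 5-10. offers overnight accommodation; does not operate vehicles for hire → Innkeeper License not required.

Annual Certificate, Municipal Permit, Standard Registration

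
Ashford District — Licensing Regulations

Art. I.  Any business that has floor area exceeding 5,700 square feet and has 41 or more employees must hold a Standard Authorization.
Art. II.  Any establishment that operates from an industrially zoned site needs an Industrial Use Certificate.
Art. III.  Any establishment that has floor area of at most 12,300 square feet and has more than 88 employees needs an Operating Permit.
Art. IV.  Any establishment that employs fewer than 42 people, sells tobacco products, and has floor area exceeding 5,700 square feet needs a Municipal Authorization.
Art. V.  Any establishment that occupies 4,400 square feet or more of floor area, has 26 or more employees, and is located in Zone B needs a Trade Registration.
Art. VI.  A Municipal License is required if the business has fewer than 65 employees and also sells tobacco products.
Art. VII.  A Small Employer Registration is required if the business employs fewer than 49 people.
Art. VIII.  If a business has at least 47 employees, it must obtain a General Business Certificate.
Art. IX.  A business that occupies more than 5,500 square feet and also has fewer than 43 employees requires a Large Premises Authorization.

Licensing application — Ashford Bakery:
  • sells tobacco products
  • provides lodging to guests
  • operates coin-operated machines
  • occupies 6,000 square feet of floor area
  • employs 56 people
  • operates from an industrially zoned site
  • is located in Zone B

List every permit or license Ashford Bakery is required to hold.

Art. I. floor area 6,000 square feet > 5,700 square feet; employees 56 ≥ 41 → Standard Authorization required.
Art. II. operates from an industrially zoned site → Industrial Use Certificate required.
Art. III. floor area 6,000 square feet ≤ 12,300 square feet; employees 56 ≤ 88 → Operating Permit not required.
Art. IV. employees 56 ≥ 42; sells tobacco products; floor area 6,000 square feet > 5,700 square feet → Municipal Authorization not required.
Art. V. floor area 6,000 square feet ≥ 4,400 square feet; employees 56 ≥ 26; is located in Zone B → Trade Registration required.
Art. VI. employees 56 < 65; sells tobacco products → Municipal License required.
Art. VII. employees 56 ≥ 49 → Small Employer Registration not required.
Art. VIII. employees 56 ≥ 47 → General Business Certificate required.
Art. IX. floor area 6,000 square feet > 5,500 square feet; employees 56 ≥ 43 → Large Premises Authorization not required.

General Business Certificate, Industrial Use Certificate, Municipal License, Standard Authorization, Trade Registration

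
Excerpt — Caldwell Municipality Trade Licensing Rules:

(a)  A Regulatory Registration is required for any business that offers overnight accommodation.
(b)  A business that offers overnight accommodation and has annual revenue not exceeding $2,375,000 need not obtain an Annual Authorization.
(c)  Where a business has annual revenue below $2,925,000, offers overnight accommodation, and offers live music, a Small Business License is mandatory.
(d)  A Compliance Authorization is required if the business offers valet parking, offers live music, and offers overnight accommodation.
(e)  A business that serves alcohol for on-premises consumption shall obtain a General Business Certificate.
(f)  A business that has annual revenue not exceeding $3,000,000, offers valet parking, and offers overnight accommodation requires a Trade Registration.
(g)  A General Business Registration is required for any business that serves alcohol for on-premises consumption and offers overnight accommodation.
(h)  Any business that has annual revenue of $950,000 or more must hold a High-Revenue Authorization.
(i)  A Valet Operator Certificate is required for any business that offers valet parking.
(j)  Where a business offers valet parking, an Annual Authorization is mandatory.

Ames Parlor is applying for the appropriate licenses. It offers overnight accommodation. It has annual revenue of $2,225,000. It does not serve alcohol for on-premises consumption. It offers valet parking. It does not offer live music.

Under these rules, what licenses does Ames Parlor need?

High-Revenue Authorization, Regulatory Registration, Trade Registration, Valet Operator Certificate

(a) offers overnight accommodation → Regulatory Registration required.
(b) offers overnight accommodation; revenue $2,225,000 ≤ $2,375,000 → exempt from Annual Authorization.
(c) revenue $2,225,000 < $2,925,000; offers overnight accommodation; does not offer live music → Small Business License not required.
(d) offers valet parking; does not offer live music; offers overnight accommodation → Compliance Authorization not required.
(e) does not serve alcohol for on-premises consumption → General Business Certificate not required.
(f) revenue $2,225,000 ≤ $3,000,000; offers valet parking; offers overnight accommodation → Trade Registration required.
(g) does not serve alcohol for on-premises consumption; offers overnight accommodation → General Business Registration not required.
(h) revenue $2,225,000 ≥ $950,000 → High-Revenue Authorization required.
(i) offers valet parking → Valet Operator Certificate required.
(j) offers valet parking → Annual Authorization required.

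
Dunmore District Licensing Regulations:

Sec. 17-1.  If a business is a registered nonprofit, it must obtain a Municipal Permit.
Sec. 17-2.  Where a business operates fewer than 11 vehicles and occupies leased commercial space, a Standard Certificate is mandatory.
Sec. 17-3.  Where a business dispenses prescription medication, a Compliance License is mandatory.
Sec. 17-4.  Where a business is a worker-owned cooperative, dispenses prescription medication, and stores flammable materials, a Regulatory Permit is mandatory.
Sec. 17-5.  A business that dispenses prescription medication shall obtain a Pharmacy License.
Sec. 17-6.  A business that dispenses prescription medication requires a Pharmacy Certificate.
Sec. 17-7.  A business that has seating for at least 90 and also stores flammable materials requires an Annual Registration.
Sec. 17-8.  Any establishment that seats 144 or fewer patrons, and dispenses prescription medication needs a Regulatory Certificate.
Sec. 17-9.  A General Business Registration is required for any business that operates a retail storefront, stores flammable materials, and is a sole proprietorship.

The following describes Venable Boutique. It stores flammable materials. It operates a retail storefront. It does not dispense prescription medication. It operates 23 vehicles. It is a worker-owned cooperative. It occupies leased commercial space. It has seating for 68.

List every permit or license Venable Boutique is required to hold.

None

Sec. 17-1. is a worker-owned cooperative (not: is a registered nonprofit) → Municipal Permit not required.
Sec. 17-2. vehicles 23 ≥ 11; occupies leased commercial space → Standard Certificate not required.
Sec. 17-3. does not dispense prescription medication → Compliance License not required.
Sec. 17-4. is a worker-owned cooperative; does not dispense prescription medication; stores flammable materials → Regulatory Permit not required.
Sec. 17-5. does not dispense prescription medication → Pharmacy License not required.
Sec. 17-6. does not dispense prescription medication → Pharmacy Certificate not required.
Sec. 17-7. seating 68 < 90; stores flammable materials → Annual Registration not required.
Sec. 17-8. seating 68 ≤ 144; does not dispense prescription medication → Regulatory Certificate not required.
Sec. 17-9. operates a retail storefront; stores flammable materials; is a worker-owned cooperative (not: is a sole proprietorship) → General Business Registration not required.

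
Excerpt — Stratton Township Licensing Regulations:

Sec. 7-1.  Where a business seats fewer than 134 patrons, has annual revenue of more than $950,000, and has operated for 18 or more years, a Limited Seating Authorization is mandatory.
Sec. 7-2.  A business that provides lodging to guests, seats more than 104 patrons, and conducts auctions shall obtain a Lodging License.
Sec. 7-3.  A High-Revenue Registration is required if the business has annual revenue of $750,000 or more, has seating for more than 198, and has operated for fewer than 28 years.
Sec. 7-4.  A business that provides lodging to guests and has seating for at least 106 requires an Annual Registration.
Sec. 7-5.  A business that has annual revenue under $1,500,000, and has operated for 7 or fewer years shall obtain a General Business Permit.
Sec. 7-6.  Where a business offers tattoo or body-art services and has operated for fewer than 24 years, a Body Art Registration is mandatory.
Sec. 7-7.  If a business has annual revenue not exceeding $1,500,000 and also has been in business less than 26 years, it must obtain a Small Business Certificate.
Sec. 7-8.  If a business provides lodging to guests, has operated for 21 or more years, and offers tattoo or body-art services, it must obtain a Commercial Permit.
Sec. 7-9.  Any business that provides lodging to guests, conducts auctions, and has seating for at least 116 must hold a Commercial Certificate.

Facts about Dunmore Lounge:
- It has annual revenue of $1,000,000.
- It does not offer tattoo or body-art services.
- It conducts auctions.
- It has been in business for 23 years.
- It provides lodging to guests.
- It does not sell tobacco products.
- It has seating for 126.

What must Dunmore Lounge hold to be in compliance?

Annual Registration, Commercial Certificate, Limited Seating Authorization, Lodging License, Small Business Certificate

Sec. 7-1. seating 126 < 134; revenue $1,000,000 > $950,000; years in business 23 ≥ 18 → Limited Seating Authorization required.
Sec. 7-2. provides lodging to guests; seating 126 > 104; conducts auctions → Lodging License required.
Sec. 7-3. revenue $1,000,000 ≥ $750,000; seating 126 ≤ 198; years in business 23 < 28 → High-Revenue Registration not required.
Sec. 7-4. provides lodging to guests; seating 126 ≥ 106 → Annual Registration required.
Sec. 7-5. revenue $1,000,000 < $1,500,000; years in business 23 > 7 → General Business Permit not required.
Sec. 7-6. does not offer tattoo or body-art services; years in business 23 < 24 → Body Art Registration not required.
Sec. 7-7. revenue $1,000,000 ≤ $1,500,000; years in business 23 < 26 → Small Business Certificate required.
Sec. 7-8. provides lodging to guests; years in business 23 ≥ 21; does not offer tattoo or body-art services → Commercial Permit not required.
Sec. 7-9. provides lodging to guests; conducts auctions; seating 126 ≥ 116 → Commercial Certificate required.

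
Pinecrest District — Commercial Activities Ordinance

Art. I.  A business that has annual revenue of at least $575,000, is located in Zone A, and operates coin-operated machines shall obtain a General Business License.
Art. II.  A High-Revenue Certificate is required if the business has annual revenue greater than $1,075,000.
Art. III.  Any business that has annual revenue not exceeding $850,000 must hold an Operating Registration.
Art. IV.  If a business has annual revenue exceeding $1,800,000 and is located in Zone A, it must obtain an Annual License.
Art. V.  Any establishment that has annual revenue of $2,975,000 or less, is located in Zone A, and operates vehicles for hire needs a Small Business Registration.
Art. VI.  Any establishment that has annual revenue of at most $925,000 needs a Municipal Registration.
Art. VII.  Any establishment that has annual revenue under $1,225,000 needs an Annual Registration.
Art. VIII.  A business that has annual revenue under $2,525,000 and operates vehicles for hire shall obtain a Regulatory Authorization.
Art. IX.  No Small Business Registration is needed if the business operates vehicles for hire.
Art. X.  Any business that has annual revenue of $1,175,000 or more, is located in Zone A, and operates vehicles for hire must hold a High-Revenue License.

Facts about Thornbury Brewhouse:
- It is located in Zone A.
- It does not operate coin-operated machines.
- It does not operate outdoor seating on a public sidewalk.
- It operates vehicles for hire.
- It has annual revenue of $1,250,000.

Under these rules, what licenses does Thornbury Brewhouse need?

High-Revenue Certificate, High-Revenue License, Regulatory Authorization

Art. I. revenue $1,250,000 ≥ $575,000; is located in Zone A; does not operate coin-operated machines → General Business License not required.
Art. II. revenue $1,250,000 > $1,075,000 → High-Revenue Certificate required.
Art. III. revenue $1,250,000 > $850,000 → Operating Registration not required.
Art. IV. revenue $1,250,000 ≤ $1,800,000; is located in Zone A → Annual License not required.
Art. V. revenue $1,250,000 ≤ $2,975,000; is located in Zone A; operates vehicles for hire → Small Business Registration required.
Art. VI. revenue $1,250,000 > $925,000 → Municipal Registration not required.
Art. VII. revenue $1,250,000 ≥ $1,225,000 → Annual Registration not required.
Art. VIII. revenue $1,250,000 < $2,525,000; operates vehicles for hire → Regulatory Authorization required.
Art. IX. operates vehicles for hire → exempt from Small Business Registration.
Art. X. revenue $1,250,000 ≥ $1,175,000; is located in Zone A; operates vehicles for hire → High-Revenue License required.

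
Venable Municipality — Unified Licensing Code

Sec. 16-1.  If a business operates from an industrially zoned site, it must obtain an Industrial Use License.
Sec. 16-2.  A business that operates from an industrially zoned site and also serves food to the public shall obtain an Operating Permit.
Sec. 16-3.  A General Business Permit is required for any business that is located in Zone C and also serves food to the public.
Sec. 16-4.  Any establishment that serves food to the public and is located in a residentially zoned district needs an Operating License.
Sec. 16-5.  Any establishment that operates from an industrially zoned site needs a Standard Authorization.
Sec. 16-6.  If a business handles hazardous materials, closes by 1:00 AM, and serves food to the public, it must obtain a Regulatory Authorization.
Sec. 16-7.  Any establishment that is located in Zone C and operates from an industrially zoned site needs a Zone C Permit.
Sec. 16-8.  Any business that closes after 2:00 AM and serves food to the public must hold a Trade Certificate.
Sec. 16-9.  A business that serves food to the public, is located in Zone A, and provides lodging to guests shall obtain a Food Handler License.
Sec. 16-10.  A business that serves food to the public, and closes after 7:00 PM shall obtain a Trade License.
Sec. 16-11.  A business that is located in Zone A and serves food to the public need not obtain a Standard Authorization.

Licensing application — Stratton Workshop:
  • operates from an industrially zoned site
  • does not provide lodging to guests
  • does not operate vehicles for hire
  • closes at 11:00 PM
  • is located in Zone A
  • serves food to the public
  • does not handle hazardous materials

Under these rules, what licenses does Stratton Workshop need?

Sec. 16-1. operates from an industrially zoned site → Industrial Use License required.
Sec. 16-2. operates from an industrially zoned site; serves food to the public → Operating Permit required.
Sec. 16-3. is located in Zone A (not: is located in Zone C); serves food to the public → General Business Permit not required.
Sec. 16-4. serves food to the public; is located in Zone A (not: is located in a residentially zoned district) → Operating License not required.
Sec. 16-5. operates from an industrially zoned site → Standard Authorization required.
Sec. 16-6. does not handle hazardous materials; closes 11:00 PM, at/before 1:00 AM; serves food to the public → Regulatory Authorization not required.
Sec. 16-7. is located in Zone A (not: is located in Zone C); operates from an industrially zoned site → Zone C Permit not required.
Sec. 16-8. closes 11:00 PM, at/before 2:00 AM; serves food to the public → Trade Certificate not required.
Sec. 16-9. serves food to the public; is located in Zone A; does not provide lodging to guests → Food Handler License not required.
Sec. 16-10. serves food to the public; closes 11:00 PM, after 7:00 PM → Trade License required.
Sec. 16-11. is located in Zone A; serves food to the public → exempt from Standard Authorization.

Industrial Use License, Operating Permit, Trade License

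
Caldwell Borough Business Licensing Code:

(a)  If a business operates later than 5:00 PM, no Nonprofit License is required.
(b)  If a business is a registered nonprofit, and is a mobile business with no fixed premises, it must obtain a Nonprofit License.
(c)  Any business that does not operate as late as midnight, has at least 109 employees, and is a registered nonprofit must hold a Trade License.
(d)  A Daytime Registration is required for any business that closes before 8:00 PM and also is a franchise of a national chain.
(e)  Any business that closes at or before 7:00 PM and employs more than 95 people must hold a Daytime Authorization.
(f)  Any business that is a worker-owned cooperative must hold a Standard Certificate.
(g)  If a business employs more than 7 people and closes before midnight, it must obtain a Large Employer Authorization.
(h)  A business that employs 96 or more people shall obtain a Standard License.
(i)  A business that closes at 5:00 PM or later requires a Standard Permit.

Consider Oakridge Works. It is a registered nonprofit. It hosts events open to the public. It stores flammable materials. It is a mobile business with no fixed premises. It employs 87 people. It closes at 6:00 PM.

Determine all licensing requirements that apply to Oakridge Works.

Large Employer Authorization, Standard Permit

(a) closes 6:00 PM, after 5:00 PM → exempt from Nonprofit License.
(b) is a registered nonprofit; is a mobile business with no fixed premises → Nonprofit License required.
(c) closes 6:00 PM, at/before midnight; employees 87 < 109; is a registered nonprofit → Trade License not required.
(d) closes 6:00 PM, at/before 8:00 PM; is a registered nonprofit (not: is a franchise of a national chain) → Daytime Registration not required.
(e) closes 6:00 PM, at/before 7:00 PM; employees 87 ≤ 95 → Daytime Authorization not required.
(f) is a registered nonprofit (not: is a worker-owned cooperative) → Standard Certificate not required.
(g) employees 87 > 7; closes 6:00 PM, at/before midnight → Large Employer Authorization required.
(h) employees 87 < 96 → Standard License not required.
(i) closes 6:00 PM, after 5:00 PM → Standard Permit required.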